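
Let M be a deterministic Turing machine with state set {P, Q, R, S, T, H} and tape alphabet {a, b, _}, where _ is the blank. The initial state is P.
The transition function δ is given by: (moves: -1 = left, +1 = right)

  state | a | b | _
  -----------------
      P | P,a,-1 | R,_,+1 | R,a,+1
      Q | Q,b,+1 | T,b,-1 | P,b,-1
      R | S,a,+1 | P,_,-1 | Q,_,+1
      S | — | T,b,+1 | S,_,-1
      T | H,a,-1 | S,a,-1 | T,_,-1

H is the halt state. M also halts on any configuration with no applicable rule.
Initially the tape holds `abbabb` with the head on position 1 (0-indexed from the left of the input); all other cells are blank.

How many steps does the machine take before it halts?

P | a[b]babb   read b → write _, move +1, go to R
R | a_[b]abb   read b → write _, move -1, go to P
P | a[_]_abb   read _ → write a, move +1, go to R
R | aa[_]abb   read _ → write _, move +1, go to Q
Q | aa_[a]bb   read a → write b, move +1, go to Q
Q | aa_b[b]b   read b → write b, move -1, go to T
T | aa_[b]bb   read b → write a, move -1, go to S
S | aa[_]abb   read _ → write _, move -1, go to S
S | a[a]_abb
M halts after 8 transitions.

8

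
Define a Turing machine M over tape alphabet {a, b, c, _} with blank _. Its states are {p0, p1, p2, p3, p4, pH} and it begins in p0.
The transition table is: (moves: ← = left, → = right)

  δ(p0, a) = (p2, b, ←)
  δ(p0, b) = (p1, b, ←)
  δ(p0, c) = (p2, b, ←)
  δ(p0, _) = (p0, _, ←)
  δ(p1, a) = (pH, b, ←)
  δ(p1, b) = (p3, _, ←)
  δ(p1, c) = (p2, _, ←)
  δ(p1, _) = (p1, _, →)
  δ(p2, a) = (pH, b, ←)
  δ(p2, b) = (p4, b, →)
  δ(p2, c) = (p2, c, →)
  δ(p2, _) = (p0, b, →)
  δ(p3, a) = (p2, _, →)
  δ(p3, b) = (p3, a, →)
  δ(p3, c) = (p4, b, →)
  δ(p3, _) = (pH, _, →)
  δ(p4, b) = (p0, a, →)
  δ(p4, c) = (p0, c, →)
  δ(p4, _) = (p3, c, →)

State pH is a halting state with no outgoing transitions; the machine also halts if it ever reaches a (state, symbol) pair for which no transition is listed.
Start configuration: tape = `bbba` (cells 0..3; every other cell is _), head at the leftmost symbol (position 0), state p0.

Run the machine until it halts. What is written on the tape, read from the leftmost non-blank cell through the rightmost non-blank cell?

state=p0 head=0 tape=_[b]bba   (p0,b)→(p1,b,←)
state=p1 head=-1 tape=[_]bbba   (p1,_)→(p1,_,→)
state=p1 head=0 tape=_[b]bba   (p1,b)→(p3,_,←)
state=p3 head=-1 tape=[_]_bba   (p3,_)→(pH,_,→)
state=pH head=0 tape=_[_]bba
The non-blank tape span at halt is bba.

bba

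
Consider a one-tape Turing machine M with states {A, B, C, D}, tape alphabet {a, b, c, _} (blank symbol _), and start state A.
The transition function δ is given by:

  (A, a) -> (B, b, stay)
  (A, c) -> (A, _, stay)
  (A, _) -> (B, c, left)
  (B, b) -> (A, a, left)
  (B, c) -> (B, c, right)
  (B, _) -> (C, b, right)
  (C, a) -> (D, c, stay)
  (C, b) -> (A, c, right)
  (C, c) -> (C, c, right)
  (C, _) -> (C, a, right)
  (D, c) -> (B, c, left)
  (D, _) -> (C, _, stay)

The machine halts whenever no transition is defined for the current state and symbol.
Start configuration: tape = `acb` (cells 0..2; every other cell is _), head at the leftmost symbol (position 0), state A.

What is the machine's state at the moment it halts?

B

A | __[a]cb   read a → write b, move stay, go to B
B | __[b]cb   read b → write a, move left, go to A
A | _[_]acb   read _ → write c, move left, go to B
B | [_]cacb   read _ → write b, move right, go to C
C | b[c]acb   read c → write c, move right, go to C
C | bc[a]cb   read a → write c, move stay, go to D
D | bc[c]cb   read c → write c, move left, go to B
B | b[c]ccb   read c → write c, move right, go to B
B | bc[c]cb   read c → write c, move right, go to B
B | bcc[c]b   read c → write c, move right, go to B
B | bccc[b]   read b → write a, move left, go to A
A | bcc[c]a   read c → write _, move stay, go to A
A | bcc[_]a   read _ → write c, move left, go to B
B | bc[c]ca   read c → write c, move right, go to B
B | bcc[c]a   read c → write c, move right, go to B
B | bccc[a]
No transition is defined for (B, a); M halts in state B.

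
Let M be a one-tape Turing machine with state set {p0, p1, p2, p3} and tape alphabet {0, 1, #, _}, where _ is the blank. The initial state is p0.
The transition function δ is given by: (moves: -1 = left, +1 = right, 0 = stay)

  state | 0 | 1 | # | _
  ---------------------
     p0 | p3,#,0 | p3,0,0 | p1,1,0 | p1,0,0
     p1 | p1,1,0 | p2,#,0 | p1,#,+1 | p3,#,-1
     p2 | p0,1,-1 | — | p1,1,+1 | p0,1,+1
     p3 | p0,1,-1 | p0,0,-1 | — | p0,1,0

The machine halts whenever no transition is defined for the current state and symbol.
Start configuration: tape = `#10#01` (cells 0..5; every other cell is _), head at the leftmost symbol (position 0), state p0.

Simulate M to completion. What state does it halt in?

p3

p0 | [#]10#01__   read # → write 1, move 0, go to p1
p1 | [1]10#01__   read 1 → write #, move 0, go to p2
p2 | [#]10#01__   read # → write 1, move +1, go to p1
p1 | 1[1]0#01__   read 1 → write #, move 0, go to p2
p2 | 1[#]0#01__   read # → write 1, move +1, go to p1
p1 | 11[0]#01__   read 0 → write 1, move 0, go to p1
p1 | 11[1]#01__   read 1 → write #, move 0, go to p2
p2 | 11[#]#01__   read # → write 1, move +1, go to p1
p1 | 111[#]01__   read # → write #, move +1, go to p1
p1 | 111#[0]1__   read 0 → write 1, move 0, go to p1
p1 | 111#[1]1__   read 1 → write #, move 0, go to p2
p2 | 111#[#]1__   read # → write 1, move +1, go to p1
p1 | 111#1[1]__   read 1 → write #, move 0, go to p2
p2 | 111#1[#]__   read # → write 1, move +1, go to p1
p1 | 111#11[_]_   read _ → write #, move -1, go to p3
p3 | 111#1[1]#_   read 1 → write 0, move -1, go to p0
p0 | 111#[1]0#_   read 1 → write 0, move 0, go to p3
p3 | 111#[0]0#_   read 0 → write 1, move -1, go to p0
p0 | 111[#]10#_   read # → write 1, move 0, go to p1
p1 | 111[1]10#_   read 1 → write #, move 0, go to p2
p2 | 111[#]10#_   read # → write 1, move +1, go to p1
p1 | 1111[1]0#_   read 1 → write #, move 0, go to p2
p2 | 1111[#]0#_   read # → write 1, move +1, go to p1
p1 | 11111[0]#_   read 0 → write 1, move 0, go to p1
p1 | 11111[1]#_   read 1 → write #, move 0, go to p2
p2 | 11111[#]#_   read # → write 1, move +1, go to p1
p1 | 111111[#]_   read # → write #, move +1, go to p1
p1 | 111111#[_]   read _ → write #, move -1, go to p3
p3 | 111111[#]#
No transition is defined for (p3, #); M halts in state p3.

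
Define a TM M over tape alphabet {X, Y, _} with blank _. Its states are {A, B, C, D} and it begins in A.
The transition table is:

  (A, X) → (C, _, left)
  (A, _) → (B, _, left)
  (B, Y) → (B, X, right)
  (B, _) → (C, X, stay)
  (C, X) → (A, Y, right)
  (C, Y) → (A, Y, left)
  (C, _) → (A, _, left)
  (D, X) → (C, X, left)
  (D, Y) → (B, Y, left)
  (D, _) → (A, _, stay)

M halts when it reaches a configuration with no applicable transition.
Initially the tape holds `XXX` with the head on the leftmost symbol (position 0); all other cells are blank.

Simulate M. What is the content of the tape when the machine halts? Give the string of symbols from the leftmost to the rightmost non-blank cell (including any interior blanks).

XXYY_X

state=A head=0 tape=___[X]XX   (A,X)→(C,_,left)
state=C head=-1 tape=__[_]_XX   (C,_)→(A,_,left)
state=A head=-2 tape=_[_]__XX   (A,_)→(B,_,left)
state=B head=-3 tape=[_]___XX   (B,_)→(C,X,stay)
state=C head=-3 tape=[X]___XX   (C,X)→(A,Y,right)
state=A head=-2 tape=Y[_]__XX   (A,_)→(B,_,left)
state=B head=-3 tape=[Y]___XX   (B,Y)→(B,X,right)
state=B head=-2 tape=X[_]__XX   (B,_)→(C,X,stay)
state=C head=-2 tape=X[X]__XX   (C,X)→(A,Y,right)
state=A head=-1 tape=XY[_]_XX   (A,_)→(B,_,left)
state=B head=-2 tape=X[Y]__XX   (B,Y)→(B,X,right)
state=B head=-1 tape=XX[_]_XX   (B,_)→(C,X,stay)
state=C head=-1 tape=XX[X]_XX   (C,X)→(A,Y,right)
state=A head=0 tape=XXY[_]XX   (A,_)→(B,_,left)
state=B head=-1 tape=XX[Y]_XX   (B,Y)→(B,X,right)
state=B head=0 tape=XXX[_]XX   (B,_)→(C,X,stay)
state=C head=0 tape=XXX[X]XX   (C,X)→(A,Y,right)
state=A head=1 tape=XXXY[X]X   (A,X)→(C,_,left)
state=C head=0 tape=XXX[Y]_X   (C,Y)→(A,Y,left)
state=A head=-1 tape=XX[X]Y_X   (A,X)→(C,_,left)
state=C head=-2 tape=X[X]_Y_X   (C,X)→(A,Y,right)
state=A head=-1 tape=XY[_]Y_X   (A,_)→(B,_,left)
state=B head=-2 tape=X[Y]_Y_X   (B,Y)→(B,X,right)
state=B head=-1 tape=XX[_]Y_X   (B,_)→(C,X,stay)
state=C head=-1 tape=XX[X]Y_X   (C,X)→(A,Y,right)
state=A head=0 tape=XXY[Y]_X
The non-blank tape span at halt is XXYY_X.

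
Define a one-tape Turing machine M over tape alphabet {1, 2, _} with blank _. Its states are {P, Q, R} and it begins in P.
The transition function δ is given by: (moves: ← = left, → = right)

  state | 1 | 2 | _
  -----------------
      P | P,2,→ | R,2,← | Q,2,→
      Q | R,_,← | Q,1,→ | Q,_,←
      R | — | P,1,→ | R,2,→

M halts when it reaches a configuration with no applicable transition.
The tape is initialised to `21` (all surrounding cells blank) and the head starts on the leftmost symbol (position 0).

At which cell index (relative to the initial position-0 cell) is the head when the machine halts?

state=P head=0 tape=_[2]1__   (P,2)→(R,2,←)
state=R head=-1 tape=[_]21__   (R,_)→(R,2,→)
state=R head=0 tape=2[2]1__   (R,2)→(P,1,→)
state=P head=1 tape=21[1]__   (P,1)→(P,2,→)
state=P head=2 tape=212[_]_   (P,_)→(Q,2,→)
state=Q head=3 tape=2122[_]   (Q,_)→(Q,_,←)
state=Q head=2 tape=212[2]_   (Q,2)→(Q,1,→)
state=Q head=3 tape=2121[_]   (Q,_)→(Q,_,←)
state=Q head=2 tape=212[1]_   (Q,1)→(R,_,←)
state=R head=1 tape=21[2]__   (R,2)→(P,1,→)
state=P head=2 tape=211[_]_   (P,_)→(Q,2,→)
state=Q head=3 tape=2112[_]   (Q,_)→(Q,_,←)
state=Q head=2 tape=211[2]_   (Q,2)→(Q,1,→)
state=Q head=3 tape=2111[_]   (Q,_)→(Q,_,←)
state=Q head=2 tape=211[1]_   (Q,1)→(R,_,←)
state=R head=1 tape=21[1]__
At halt the head is at cell 1.

1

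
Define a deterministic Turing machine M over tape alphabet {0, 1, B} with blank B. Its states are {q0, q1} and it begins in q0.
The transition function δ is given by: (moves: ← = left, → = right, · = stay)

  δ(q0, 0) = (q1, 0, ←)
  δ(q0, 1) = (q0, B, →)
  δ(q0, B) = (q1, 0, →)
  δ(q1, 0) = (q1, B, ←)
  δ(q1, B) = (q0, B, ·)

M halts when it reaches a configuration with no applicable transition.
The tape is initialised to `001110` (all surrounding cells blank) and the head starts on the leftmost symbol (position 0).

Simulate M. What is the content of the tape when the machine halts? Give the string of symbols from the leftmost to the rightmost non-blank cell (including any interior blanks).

state=q0 head=0 tape=BBB[0]01110   (q0,0)→(q1,0,←)
state=q1 head=-1 tape=BB[B]001110   (q1,B)→(q0,B,·)
state=q0 head=-1 tape=BB[B]001110   (q0,B)→(q1,0,→)
state=q1 head=0 tape=BB0[0]01110   (q1,0)→(q1,B,←)
state=q1 head=-1 tape=BB[0]B01110   (q1,0)→(q1,B,←)
state=q1 head=-2 tape=B[B]BB01110   (q1,B)→(q0,B,·)
state=q0 head=-2 tape=B[B]BB01110   (q0,B)→(q1,0,→)
state=q1 head=-1 tape=B0[B]B01110   (q1,B)→(q0,B,·)
state=q0 head=-1 tape=B0[B]B01110   (q0,B)→(q1,0,→)
state=q1 head=0 tape=B00[B]01110   (q1,B)→(q0,B,·)
state=q0 head=0 tape=B00[B]01110   (q0,B)→(q1,0,→)
state=q1 head=1 tape=B000[0]1110   (q1,0)→(q1,B,←)
state=q1 head=0 tape=B00[0]B1110   (q1,0)→(q1,B,←)
state=q1 head=-1 tape=B0[0]BB1110   (q1,0)→(q1,B,←)
state=q1 head=-2 tape=B[0]BBB1110   (q1,0)→(q1,B,←)
state=q1 head=-3 tape=[B]BBBB1110   (q1,B)→(q0,B,·)
state=q0 head=-3 tape=[B]BBBB1110   (q0,B)→(q1,0,→)
state=q1 head=-2 tape=0[B]BBB1110   (q1,B)→(q0,B,·)
state=q0 head=-2 tape=0[B]BBB1110   (q0,B)→(q1,0,→)
state=q1 head=-1 tape=00[B]BB1110   (q1,B)→(q0,B,·)
state=q0 head=-1 tape=00[B]BB1110   (q0,B)→(q1,0,→)
state=q1 head=0 tape=000[B]B1110   (q1,B)→(q0,B,·)
state=q0 head=0 tape=000[B]B1110   (q0,B)→(q1,0,→)
state=q1 head=1 tape=0000[B]1110   (q1,B)→(q0,B,·)
state=q0 head=1 tape=0000[B]1110   (q0,B)→(q1,0,→)
state=q1 head=2 tape=00000[1]110
The non-blank tape span at halt is 000001110.

000001110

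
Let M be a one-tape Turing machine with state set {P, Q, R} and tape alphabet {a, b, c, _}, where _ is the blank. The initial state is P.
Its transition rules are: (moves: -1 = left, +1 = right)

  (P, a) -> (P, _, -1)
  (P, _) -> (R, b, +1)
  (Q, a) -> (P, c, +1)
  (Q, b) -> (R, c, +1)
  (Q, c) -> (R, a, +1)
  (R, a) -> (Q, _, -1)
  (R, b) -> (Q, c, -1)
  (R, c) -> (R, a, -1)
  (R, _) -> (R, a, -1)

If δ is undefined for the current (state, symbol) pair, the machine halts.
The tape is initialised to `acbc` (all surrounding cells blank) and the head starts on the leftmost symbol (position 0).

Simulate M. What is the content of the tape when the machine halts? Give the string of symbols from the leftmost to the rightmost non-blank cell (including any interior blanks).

cacbc

P | __[a]cbc   read a → write _, move -1, go to P
P | _[_]_cbc   read _ → write b, move +1, go to R
R | _b[_]cbc   read _ → write a, move -1, go to R
R | _[b]acbc   read b → write c, move -1, go to Q
Q | [_]cacbc
The non-blank tape span at halt is cacbc.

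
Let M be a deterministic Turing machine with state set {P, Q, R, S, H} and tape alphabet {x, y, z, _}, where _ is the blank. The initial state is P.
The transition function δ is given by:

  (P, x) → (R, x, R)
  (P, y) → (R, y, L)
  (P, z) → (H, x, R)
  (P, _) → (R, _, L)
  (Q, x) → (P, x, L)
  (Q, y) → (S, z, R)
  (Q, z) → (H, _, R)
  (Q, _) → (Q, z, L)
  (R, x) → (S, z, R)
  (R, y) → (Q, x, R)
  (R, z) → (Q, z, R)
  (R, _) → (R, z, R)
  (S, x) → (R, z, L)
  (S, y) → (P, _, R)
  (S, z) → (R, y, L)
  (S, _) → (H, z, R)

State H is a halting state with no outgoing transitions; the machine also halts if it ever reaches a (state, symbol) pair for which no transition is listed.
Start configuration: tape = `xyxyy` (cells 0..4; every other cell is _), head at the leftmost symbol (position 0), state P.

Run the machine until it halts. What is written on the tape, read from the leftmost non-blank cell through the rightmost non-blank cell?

xxzxxz

state=P head=0 tape=[x]yxyy_   (P,x)→(R,x,R)
state=R head=1 tape=x[y]xyy_   (R,y)→(Q,x,R)
state=Q head=2 tape=xx[x]yy_   (Q,x)→(P,x,L)
state=P head=1 tape=x[x]xyy_   (P,x)→(R,x,R)
state=R head=2 tape=xx[x]yy_   (R,x)→(S,z,R)
state=S head=3 tape=xxz[y]y_   (S,y)→(P,_,R)
state=P head=4 tape=xxz_[y]_   (P,y)→(R,y,L)
state=R head=3 tape=xxz[_]y_   (R,_)→(R,z,R)
state=R head=4 tape=xxzz[y]_   (R,y)→(Q,x,R)
state=Q head=5 tape=xxzzx[_]   (Q,_)→(Q,z,L)
state=Q head=4 tape=xxzz[x]z   (Q,x)→(P,x,L)
state=P head=3 tape=xxz[z]xz   (P,z)→(H,x,R)
state=H head=4 tape=xxzx[x]z
The non-blank tape span at halt is xxzxxz.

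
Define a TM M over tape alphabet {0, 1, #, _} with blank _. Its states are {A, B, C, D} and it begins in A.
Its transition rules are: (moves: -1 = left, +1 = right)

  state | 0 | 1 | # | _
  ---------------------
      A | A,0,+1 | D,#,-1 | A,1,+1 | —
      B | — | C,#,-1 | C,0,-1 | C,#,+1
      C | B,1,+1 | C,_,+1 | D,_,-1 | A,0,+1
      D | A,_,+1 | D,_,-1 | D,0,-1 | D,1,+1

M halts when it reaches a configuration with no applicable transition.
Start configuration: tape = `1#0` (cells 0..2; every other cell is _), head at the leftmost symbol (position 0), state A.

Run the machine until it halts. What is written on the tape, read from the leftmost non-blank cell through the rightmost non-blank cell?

A | __[1]#0_   read 1 → write #, move -1, go to D
D | _[_]##0_   read _ → write 1, move +1, go to D
D | _1[#]#0_   read # → write 0, move -1, go to D
D | _[1]0#0_   read 1 → write _, move -1, go to D
D | [_]_0#0_   read _ → write 1, move +1, go to D
D | 1[_]0#0_   read _ → write 1, move +1, go to D
D | 11[0]#0_   read 0 → write _, move +1, go to A
A | 11_[#]0_   read # → write 1, move +1, go to A
A | 11_1[0]_   read 0 → write 0, move +1, go to A
A | 11_10[_]
The non-blank tape span at halt is 11_10.

11_10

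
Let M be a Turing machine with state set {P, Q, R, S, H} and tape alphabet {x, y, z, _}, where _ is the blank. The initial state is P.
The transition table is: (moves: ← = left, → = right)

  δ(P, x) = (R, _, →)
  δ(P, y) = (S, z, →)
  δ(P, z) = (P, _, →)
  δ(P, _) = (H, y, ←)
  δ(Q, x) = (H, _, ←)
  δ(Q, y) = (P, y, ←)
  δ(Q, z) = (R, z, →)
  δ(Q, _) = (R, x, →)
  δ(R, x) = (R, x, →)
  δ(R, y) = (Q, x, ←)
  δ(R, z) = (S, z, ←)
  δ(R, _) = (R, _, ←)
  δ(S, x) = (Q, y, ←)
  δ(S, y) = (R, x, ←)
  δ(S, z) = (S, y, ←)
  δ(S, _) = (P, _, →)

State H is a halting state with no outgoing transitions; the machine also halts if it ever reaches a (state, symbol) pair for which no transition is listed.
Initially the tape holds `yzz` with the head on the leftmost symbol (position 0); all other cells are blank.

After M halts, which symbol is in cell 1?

P | _[y]zz_   read y → write z, move →, go to S
S | _z[z]z_   read z → write y, move ←, go to S
S | _[z]yz_   read z → write y, move ←, go to S
S | [_]yyz_   read _ → write _, move →, go to P
P | _[y]yz_   read y → write z, move →, go to S
S | _z[y]z_   read y → write x, move ←, go to R
R | _[z]xz_   read z → write z, move ←, go to S
S | [_]zxz_   read _ → write _, move →, go to P
P | _[z]xz_   read z → write _, move →, go to P
P | __[x]z_   read x → write _, move →, go to R
R | ___[z]_   read z → write z, move ←, go to S
S | __[_]z_   read _ → write _, move →, go to P
P | ___[z]_   read z → write _, move →, go to P
P | ____[_]   read _ → write y, move ←, go to H
H | ___[_]y
Cell 1 holds _ when M halts.

_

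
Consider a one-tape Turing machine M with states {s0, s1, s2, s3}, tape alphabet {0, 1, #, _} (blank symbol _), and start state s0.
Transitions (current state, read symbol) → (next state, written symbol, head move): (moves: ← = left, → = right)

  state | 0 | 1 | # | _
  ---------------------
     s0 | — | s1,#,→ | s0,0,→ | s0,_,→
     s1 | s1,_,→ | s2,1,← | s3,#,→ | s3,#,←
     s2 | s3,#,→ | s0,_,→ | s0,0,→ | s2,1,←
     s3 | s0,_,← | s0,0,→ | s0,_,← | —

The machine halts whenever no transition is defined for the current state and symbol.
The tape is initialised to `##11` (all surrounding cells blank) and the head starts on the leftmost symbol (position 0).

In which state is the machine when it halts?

s0

state=s0 head=0 tape=[#]#11_   (s0,#)→(s0,0,→)
state=s0 head=1 tape=0[#]11_   (s0,#)→(s0,0,→)
state=s0 head=2 tape=00[1]1_   (s0,1)→(s1,#,→)
state=s1 head=3 tape=00#[1]_   (s1,1)→(s2,1,←)
state=s2 head=2 tape=00[#]1_   (s2,#)→(s0,0,→)
state=s0 head=3 tape=000[1]_   (s0,1)→(s1,#,→)
state=s1 head=4 tape=000#[_]   (s1,_)→(s3,#,←)
state=s3 head=3 tape=000[#]#   (s3,#)→(s0,_,←)
state=s0 head=2 tape=00[0]_#
No transition is defined for (s0, 0); M halts in state s0.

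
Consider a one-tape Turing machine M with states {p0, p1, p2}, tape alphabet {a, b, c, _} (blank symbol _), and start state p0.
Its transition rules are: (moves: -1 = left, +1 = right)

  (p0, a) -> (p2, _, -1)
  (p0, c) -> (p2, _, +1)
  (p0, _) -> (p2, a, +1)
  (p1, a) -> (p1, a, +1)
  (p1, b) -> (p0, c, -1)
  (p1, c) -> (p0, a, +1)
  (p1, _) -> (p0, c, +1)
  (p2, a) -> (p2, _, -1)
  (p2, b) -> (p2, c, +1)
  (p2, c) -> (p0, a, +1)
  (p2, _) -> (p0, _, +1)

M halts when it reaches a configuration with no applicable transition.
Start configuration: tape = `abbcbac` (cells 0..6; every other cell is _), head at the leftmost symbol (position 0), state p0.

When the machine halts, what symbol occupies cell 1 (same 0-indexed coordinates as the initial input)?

p0 | _[a]bbcbac   read a → write _, move -1, go to p2
p2 | [_]_bbcbac   read _ → write _, move +1, go to p0
p0 | _[_]bbcbac   read _ → write a, move +1, go to p2
p2 | _a[b]bcbac   read b → write c, move +1, go to p2
p2 | _ac[b]cbac   read b → write c, move +1, go to p2
p2 | _acc[c]bac   read c → write a, move +1, go to p0
p0 | _acca[b]ac
Cell 1 holds c when M halts.

c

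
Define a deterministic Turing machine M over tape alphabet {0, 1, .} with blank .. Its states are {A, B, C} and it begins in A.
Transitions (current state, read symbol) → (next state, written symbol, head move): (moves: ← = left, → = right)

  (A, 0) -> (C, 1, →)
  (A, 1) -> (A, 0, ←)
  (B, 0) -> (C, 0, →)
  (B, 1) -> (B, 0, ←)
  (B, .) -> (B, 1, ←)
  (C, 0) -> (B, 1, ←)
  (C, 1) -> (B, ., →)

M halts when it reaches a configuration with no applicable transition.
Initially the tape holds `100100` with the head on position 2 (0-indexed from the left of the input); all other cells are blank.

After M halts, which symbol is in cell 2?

state=A head=2 tape=10[0]100..   (A,0)→(C,1,→)
state=C head=3 tape=101[1]00..   (C,1)→(B,.,→)
state=B head=4 tape=101.[0]0..   (B,0)→(C,0,→)
state=C head=5 tape=101.0[0]..   (C,0)→(B,1,←)
state=B head=4 tape=101.[0]1..   (B,0)→(C,0,→)
state=C head=5 tape=101.0[1]..   (C,1)→(B,.,→)
state=B head=6 tape=101.0.[.].   (B,.)→(B,1,←)
state=B head=5 tape=101.0[.]1.   (B,.)→(B,1,←)
state=B head=4 tape=101.[0]11.   (B,0)→(C,0,→)
state=C head=5 tape=101.0[1]1.   (C,1)→(B,.,→)
state=B head=6 tape=101.0.[1].   (B,1)→(B,0,←)
state=B head=5 tape=101.0[.]0.   (B,.)→(B,1,←)
state=B head=4 tape=101.[0]10.   (B,0)→(C,0,→)
state=C head=5 tape=101.0[1]0.   (C,1)→(B,.,→)
state=B head=6 tape=101.0.[0].   (B,0)→(C,0,→)
state=C head=7 tape=101.0.0[.]
Cell 2 holds 1 when M halts.

1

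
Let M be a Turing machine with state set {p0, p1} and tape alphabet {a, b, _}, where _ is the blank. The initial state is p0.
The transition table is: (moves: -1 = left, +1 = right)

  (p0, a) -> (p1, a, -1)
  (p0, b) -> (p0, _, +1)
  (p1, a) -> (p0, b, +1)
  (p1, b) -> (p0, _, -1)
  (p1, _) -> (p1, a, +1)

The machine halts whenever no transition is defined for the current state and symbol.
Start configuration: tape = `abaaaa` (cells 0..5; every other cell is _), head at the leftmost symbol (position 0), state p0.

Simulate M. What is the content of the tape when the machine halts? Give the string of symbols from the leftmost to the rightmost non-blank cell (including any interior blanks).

p0 | __[a]baaaa   read a → write a, move -1, go to p1
p1 | _[_]abaaaa   read _ → write a, move +1, go to p1
p1 | _a[a]baaaa   read a → write b, move +1, go to p0
p0 | _ab[b]aaaa   read b → write _, move +1, go to p0
p0 | _ab_[a]aaa   read a → write a, move -1, go to p1
p1 | _ab[_]aaaa   read _ → write a, move +1, go to p1
p1 | _aba[a]aaa   read a → write b, move +1, go to p0
p0 | _abab[a]aa   read a → write a, move -1, go to p1
p1 | _aba[b]aaa   read b → write _, move -1, go to p0
p0 | _ab[a]_aaa   read a → write a, move -1, go to p1
p1 | _a[b]a_aaa   read b → write _, move -1, go to p0
p0 | _[a]_a_aaa   read a → write a, move -1, go to p1
p1 | [_]a_a_aaa   read _ → write a, move +1, go to p1
p1 | a[a]_a_aaa   read a → write b, move +1, go to p0
p0 | ab[_]a_aaa
The non-blank tape span at halt is ab_a_aaa.

ab_a_aaa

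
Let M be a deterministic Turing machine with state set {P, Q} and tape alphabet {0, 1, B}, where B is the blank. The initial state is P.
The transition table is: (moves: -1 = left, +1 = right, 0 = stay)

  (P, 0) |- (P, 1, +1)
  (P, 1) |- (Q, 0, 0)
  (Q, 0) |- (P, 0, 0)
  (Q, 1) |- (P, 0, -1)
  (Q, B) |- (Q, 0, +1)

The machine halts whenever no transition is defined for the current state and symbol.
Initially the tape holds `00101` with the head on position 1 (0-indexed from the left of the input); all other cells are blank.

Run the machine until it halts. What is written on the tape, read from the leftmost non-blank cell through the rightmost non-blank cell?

01111

P | 0[0]101B   read 0 → write 1, move +1, go to P
P | 01[1]01B   read 1 → write 0, move 0, go to Q
Q | 01[0]01B   read 0 → write 0, move 0, go to P
P | 01[0]01B   read 0 → write 1, move +1, go to P
P | 011[0]1B   read 0 → write 1, move +1, go to P
P | 0111[1]B   read 1 → write 0, move 0, go to Q
Q | 0111[0]B   read 0 → write 0, move 0, go to P
P | 0111[0]B   read 0 → write 1, move +1, go to P
P | 01111[B]
The non-blank tape span at halt is 01111.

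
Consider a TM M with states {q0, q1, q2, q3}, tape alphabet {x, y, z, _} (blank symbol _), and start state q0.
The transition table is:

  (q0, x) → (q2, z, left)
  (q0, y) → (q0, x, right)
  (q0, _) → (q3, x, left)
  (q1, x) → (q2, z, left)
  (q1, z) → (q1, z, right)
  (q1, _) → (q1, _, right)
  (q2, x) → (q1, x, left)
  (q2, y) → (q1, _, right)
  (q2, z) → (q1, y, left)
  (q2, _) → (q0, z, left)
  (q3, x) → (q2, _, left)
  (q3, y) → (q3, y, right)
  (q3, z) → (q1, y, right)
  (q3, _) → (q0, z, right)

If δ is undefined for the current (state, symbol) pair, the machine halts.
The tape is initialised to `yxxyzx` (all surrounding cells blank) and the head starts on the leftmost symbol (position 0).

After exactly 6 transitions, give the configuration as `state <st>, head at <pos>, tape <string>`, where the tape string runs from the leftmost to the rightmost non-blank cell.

state q0, head at -2, tape zzzxyzx

state=q0 head=0 tape=__[y]xxyzx   (q0,y)→(q0,x,right)
state=q0 head=1 tape=__x[x]xyzx   (q0,x)→(q2,z,left)
state=q2 head=0 tape=__[x]zxyzx   (q2,x)→(q1,x,left)
state=q1 head=-1 tape=_[_]xzxyzx   (q1,_)→(q1,_,right)
state=q1 head=0 tape=__[x]zxyzx   (q1,x)→(q2,z,left)
state=q2 head=-1 tape=_[_]zzxyzx   (q2,_)→(q0,z,left)
state=q0 head=-2 tape=[_]zzzxyzx
After 6 steps: state q0, head at -2, tape zzzxyzx.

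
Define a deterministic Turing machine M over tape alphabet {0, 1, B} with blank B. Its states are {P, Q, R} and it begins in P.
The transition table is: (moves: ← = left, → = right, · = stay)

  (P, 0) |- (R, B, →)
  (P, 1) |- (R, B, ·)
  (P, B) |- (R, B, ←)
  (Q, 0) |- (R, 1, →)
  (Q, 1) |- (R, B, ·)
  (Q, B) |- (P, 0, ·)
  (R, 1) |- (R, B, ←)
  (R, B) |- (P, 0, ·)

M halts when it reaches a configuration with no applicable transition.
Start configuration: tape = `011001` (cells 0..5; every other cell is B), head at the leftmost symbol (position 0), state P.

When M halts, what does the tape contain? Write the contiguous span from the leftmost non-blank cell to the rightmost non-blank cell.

001

state=P head=0 tape=[0]11001   (P,0)→(R,B,→)
state=R head=1 tape=B[1]1001   (R,1)→(R,B,←)
state=R head=0 tape=[B]B1001   (R,B)→(P,0,·)
state=P head=0 tape=[0]B1001   (P,0)→(R,B,→)
state=R head=1 tape=B[B]1001   (R,B)→(P,0,·)
state=P head=1 tape=B[0]1001   (P,0)→(R,B,→)
state=R head=2 tape=BB[1]001   (R,1)→(R,B,←)
state=R head=1 tape=B[B]B001   (R,B)→(P,0,·)
state=P head=1 tape=B[0]B001   (P,0)→(R,B,→)
state=R head=2 tape=BB[B]001   (R,B)→(P,0,·)
state=P head=2 tape=BB[0]001   (P,0)→(R,B,→)
state=R head=3 tape=BBB[0]01
The non-blank tape span at halt is 001.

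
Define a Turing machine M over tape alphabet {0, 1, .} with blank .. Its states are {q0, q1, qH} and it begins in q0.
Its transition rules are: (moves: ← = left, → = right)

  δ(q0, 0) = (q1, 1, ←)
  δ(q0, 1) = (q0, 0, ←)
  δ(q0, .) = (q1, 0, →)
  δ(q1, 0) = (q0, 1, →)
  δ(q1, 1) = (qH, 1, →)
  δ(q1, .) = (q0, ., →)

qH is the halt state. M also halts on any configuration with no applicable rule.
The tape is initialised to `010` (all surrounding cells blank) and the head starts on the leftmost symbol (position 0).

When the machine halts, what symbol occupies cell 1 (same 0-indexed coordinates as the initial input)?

q0 | ..[0]10   read 0 → write 1, move ←, go to q1
q1 | .[.]110   read . → write ., move →, go to q0
q0 | ..[1]10   read 1 → write 0, move ←, go to q0
q0 | .[.]010   read . → write 0, move →, go to q1
q1 | .0[0]10   read 0 → write 1, move →, go to q0
q0 | .01[1]0   read 1 → write 0, move ←, go to q0
q0 | .0[1]00   read 1 → write 0, move ←, go to q0
q0 | .[0]000   read 0 → write 1, move ←, go to q1
q1 | [.]1000   read . → write ., move →, go to q0
q0 | .[1]000   read 1 → write 0, move ←, go to q0
q0 | [.]0000   read . → write 0, move →, go to q1
q1 | 0[0]000   read 0 → write 1, move →, go to q0
q0 | 01[0]00   read 0 → write 1, move ←, go to q1
q1 | 0[1]100   read 1 → write 1, move →, go to qH
qH | 01[1]00
Cell 1 holds 0 when M halts.

0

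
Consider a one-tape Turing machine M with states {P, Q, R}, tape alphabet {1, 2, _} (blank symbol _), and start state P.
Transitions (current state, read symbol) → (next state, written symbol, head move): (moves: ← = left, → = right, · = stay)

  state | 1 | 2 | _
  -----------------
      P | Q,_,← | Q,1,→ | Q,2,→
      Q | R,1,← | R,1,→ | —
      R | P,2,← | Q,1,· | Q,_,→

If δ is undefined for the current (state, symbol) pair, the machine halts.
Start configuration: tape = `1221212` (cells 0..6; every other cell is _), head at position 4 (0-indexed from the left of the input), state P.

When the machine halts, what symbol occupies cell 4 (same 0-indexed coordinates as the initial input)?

_

state=P head=4 tape=1221[2]12   (P,2)→(Q,1,→)
state=Q head=5 tape=12211[1]2   (Q,1)→(R,1,←)
state=R head=4 tape=1221[1]12   (R,1)→(P,2,←)
state=P head=3 tape=122[1]212   (P,1)→(Q,_,←)
state=Q head=2 tape=12[2]_212   (Q,2)→(R,1,→)
state=R head=3 tape=121[_]212   (R,_)→(Q,_,→)
state=Q head=4 tape=121_[2]12   (Q,2)→(R,1,→)
state=R head=5 tape=121_1[1]2   (R,1)→(P,2,←)
state=P head=4 tape=121_[1]22   (P,1)→(Q,_,←)
state=Q head=3 tape=121[_]_22
Cell 4 holds _ when M halts.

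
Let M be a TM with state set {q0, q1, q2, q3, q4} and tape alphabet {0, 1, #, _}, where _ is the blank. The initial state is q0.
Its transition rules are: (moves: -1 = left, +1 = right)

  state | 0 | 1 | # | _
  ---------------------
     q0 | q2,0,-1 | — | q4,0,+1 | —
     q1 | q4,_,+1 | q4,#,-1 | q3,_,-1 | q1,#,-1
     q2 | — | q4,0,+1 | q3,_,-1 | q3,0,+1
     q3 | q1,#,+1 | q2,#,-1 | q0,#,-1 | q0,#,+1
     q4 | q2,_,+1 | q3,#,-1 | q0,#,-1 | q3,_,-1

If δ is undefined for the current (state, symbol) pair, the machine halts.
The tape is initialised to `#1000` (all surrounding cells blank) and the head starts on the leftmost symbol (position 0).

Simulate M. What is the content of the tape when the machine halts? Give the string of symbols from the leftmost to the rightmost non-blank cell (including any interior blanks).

state=q0 head=0 tape=_[#]1000   (q0,#)→(q4,0,+1)
state=q4 head=1 tape=_0[1]000   (q4,1)→(q3,#,-1)
state=q3 head=0 tape=_[0]#000   (q3,0)→(q1,#,+1)
state=q1 head=1 tape=_#[#]000   (q1,#)→(q3,_,-1)
state=q3 head=0 tape=_[#]_000   (q3,#)→(q0,#,-1)
state=q0 head=-1 tape=[_]#_000
The non-blank tape span at halt is #_000.

#_000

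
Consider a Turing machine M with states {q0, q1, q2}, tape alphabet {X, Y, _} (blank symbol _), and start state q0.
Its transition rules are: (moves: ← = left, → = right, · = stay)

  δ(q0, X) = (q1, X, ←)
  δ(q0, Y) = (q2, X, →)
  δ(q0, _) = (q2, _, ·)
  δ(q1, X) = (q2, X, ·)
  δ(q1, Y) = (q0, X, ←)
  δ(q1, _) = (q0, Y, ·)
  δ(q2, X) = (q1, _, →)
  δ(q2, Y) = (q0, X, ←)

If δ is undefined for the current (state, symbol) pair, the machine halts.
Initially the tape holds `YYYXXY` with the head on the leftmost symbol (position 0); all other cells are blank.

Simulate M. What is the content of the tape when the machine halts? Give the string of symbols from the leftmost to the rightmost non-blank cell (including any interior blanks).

X__XXXY

q0 | _[Y]YYXXY   read Y → write X, move →, go to q2
q2 | _X[Y]YXXY   read Y → write X, move ←, go to q0
q0 | _[X]XYXXY   read X → write X, move ←, go to q1
q1 | [_]XXYXXY   read _ → write Y, move ·, go to q0
q0 | [Y]XXYXXY   read Y → write X, move →, go to q2
q2 | X[X]XYXXY   read X → write _, move →, go to q1
q1 | X_[X]YXXY   read X → write X, move ·, go to q2
q2 | X_[X]YXXY   read X → write _, move →, go to q1
q1 | X__[Y]XXY   read Y → write X, move ←, go to q0
q0 | X_[_]XXXY   read _ → write _, move ·, go to q2
q2 | X_[_]XXXY
The non-blank tape span at halt is X__XXXY.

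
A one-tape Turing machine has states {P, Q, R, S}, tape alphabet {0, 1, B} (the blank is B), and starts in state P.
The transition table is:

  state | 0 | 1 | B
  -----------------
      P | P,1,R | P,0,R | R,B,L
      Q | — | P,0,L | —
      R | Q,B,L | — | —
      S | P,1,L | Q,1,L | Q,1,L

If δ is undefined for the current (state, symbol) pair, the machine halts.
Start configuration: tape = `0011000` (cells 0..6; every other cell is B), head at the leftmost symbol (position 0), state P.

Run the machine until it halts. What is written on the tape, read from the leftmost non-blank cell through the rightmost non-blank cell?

state=P head=0 tape=[0]011000B   (P,0)→(P,1,R)
state=P head=1 tape=1[0]11000B   (P,0)→(P,1,R)
state=P head=2 tape=11[1]1000B   (P,1)→(P,0,R)
state=P head=3 tape=110[1]000B   (P,1)→(P,0,R)
state=P head=4 tape=1100[0]00B   (P,0)→(P,1,R)
state=P head=5 tape=11001[0]0B   (P,0)→(P,1,R)
state=P head=6 tape=110011[0]B   (P,0)→(P,1,R)
state=P head=7 tape=1100111[B]   (P,B)→(R,B,L)
state=R head=6 tape=110011[1]B
The non-blank tape span at halt is 1100111.

1100111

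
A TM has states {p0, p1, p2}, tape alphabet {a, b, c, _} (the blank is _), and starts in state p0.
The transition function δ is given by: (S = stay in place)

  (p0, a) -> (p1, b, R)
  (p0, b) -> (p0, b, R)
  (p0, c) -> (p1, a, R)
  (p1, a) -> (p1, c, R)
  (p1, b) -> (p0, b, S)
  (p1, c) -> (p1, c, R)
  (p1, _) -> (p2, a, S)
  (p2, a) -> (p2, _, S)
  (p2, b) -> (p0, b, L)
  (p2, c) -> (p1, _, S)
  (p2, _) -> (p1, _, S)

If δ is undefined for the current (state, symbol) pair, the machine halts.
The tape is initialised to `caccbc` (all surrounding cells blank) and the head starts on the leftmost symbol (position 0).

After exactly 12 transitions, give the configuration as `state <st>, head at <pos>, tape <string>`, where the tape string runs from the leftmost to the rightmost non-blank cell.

state p2, head at 6, tape acccba

p0 | [c]accbc_   read c → write a, move R, go to p1
p1 | a[a]ccbc_   read a → write c, move R, go to p1
p1 | ac[c]cbc_   read c → write c, move R, go to p1
p1 | acc[c]bc_   read c → write c, move R, go to p1
p1 | accc[b]c_   read b → write b, move S, go to p0
p0 | accc[b]c_   read b → write b, move R, go to p0
p0 | acccb[c]_   read c → write a, move R, go to p1
p1 | acccba[_]   read _ → write a, move S, go to p2
p2 | acccba[a]   read a → write _, move S, go to p2
p2 | acccba[_]   read _ → write _, move S, go to p1
p1 | acccba[_]   read _ → write a, move S, go to p2
p2 | acccba[a]   read a → write _, move S, go to p2
p2 | acccba[_]
After 12 steps: state p2, head at 6, tape acccba.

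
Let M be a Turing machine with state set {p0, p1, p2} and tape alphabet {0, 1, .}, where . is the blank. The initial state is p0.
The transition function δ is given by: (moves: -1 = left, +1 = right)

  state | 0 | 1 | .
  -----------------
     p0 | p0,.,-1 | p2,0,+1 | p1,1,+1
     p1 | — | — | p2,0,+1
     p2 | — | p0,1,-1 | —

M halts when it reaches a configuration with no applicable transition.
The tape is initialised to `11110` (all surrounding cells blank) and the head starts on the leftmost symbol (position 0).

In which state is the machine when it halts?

p2

state=p0 head=0 tape=.[1]1110   (p0,1)→(p2,0,+1)
state=p2 head=1 tape=.0[1]110   (p2,1)→(p0,1,-1)
state=p0 head=0 tape=.[0]1110   (p0,0)→(p0,.,-1)
state=p0 head=-1 tape=[.].1110   (p0,.)→(p1,1,+1)
state=p1 head=0 tape=1[.]1110   (p1,.)→(p2,0,+1)
state=p2 head=1 tape=10[1]110   (p2,1)→(p0,1,-1)
state=p0 head=0 tape=1[0]1110   (p0,0)→(p0,.,-1)
state=p0 head=-1 tape=[1].1110   (p0,1)→(p2,0,+1)
state=p2 head=0 tape=0[.]1110
No transition is defined for (p2, .); M halts in state p2.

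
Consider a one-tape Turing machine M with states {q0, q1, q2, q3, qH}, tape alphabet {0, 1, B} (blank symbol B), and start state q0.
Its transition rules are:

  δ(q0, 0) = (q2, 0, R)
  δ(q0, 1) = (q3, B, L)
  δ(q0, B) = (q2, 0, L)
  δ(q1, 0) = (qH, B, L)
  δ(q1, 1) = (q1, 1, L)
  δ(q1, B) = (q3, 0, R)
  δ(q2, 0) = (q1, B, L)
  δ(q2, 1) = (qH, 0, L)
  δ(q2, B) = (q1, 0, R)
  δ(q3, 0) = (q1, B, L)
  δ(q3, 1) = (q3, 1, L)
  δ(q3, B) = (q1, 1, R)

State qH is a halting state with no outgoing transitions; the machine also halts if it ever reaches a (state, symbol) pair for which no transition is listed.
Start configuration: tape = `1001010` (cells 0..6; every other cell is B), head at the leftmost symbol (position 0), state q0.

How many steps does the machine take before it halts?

5

state=q0 head=0 tape=B[1]001010   (q0,1)→(q3,B,L)
state=q3 head=-1 tape=[B]B001010   (q3,B)→(q1,1,R)
state=q1 head=0 tape=1[B]001010   (q1,B)→(q3,0,R)
state=q3 head=1 tape=10[0]01010   (q3,0)→(q1,B,L)
state=q1 head=0 tape=1[0]B01010   (q1,0)→(qH,B,L)
state=qH head=-1 tape=[1]BB01010
M halts after 5 transitions.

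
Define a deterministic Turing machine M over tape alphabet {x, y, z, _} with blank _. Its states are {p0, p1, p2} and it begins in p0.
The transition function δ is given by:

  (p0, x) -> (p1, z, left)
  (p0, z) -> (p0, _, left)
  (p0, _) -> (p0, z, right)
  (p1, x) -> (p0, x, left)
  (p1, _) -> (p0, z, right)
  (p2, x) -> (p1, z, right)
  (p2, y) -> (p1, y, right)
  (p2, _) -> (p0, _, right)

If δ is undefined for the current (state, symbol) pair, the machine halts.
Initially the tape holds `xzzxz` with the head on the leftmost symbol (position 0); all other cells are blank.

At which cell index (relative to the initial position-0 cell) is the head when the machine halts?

2

p0 | ____[x]zzxz   read x → write z, move left, go to p1
p1 | ___[_]zzzxz   read _ → write z, move right, go to p0
p0 | ___z[z]zzxz   read z → write _, move left, go to p0
p0 | ___[z]_zzxz   read z → write _, move left, go to p0
p0 | __[_]__zzxz   read _ → write z, move right, go to p0
p0 | __z[_]_zzxz   read _ → write z, move right, go to p0
p0 | __zz[_]zzxz   read _ → write z, move right, go to p0
p0 | __zzz[z]zxz   read z → write _, move left, go to p0
p0 | __zz[z]_zxz   read z → write _, move left, go to p0
p0 | __z[z]__zxz   read z → write _, move left, go to p0
p0 | __[z]___zxz   read z → write _, move left, go to p0
p0 | _[_]____zxz   read _ → write z, move right, go to p0
p0 | _z[_]___zxz   read _ → write z, move right, go to p0
p0 | _zz[_]__zxz   read _ → write z, move right, go to p0
p0 | _zzz[_]_zxz   read _ → write z, move right, go to p0
p0 | _zzzz[_]zxz   read _ → write z, move right, go to p0
p0 | _zzzzz[z]xz   read z → write _, move left, go to p0
p0 | _zzzz[z]_xz   read z → write _, move left, go to p0
p0 | _zzz[z]__xz   read z → write _, move left, go to p0
p0 | _zz[z]___xz   read z → write _, move left, go to p0
p0 | _z[z]____xz   read z → write _, move left, go to p0
p0 | _[z]_____xz   read z → write _, move left, go to p0
p0 | [_]______xz   read _ → write z, move right, go to p0
p0 | z[_]_____xz   read _ → write z, move right, go to p0
p0 | zz[_]____xz   read _ → write z, move right, go to p0
p0 | zzz[_]___xz   read _ → write z, move right, go to p0
p0 | zzzz[_]__xz   read _ → write z, move right, go to p0
p0 | zzzzz[_]_xz   read _ → write z, move right, go to p0
p0 | zzzzzz[_]xz   read _ → write z, move right, go to p0
p0 | zzzzzzz[x]z   read x → write z, move left, go to p1
p1 | zzzzzz[z]zz
At halt the head is at cell 2.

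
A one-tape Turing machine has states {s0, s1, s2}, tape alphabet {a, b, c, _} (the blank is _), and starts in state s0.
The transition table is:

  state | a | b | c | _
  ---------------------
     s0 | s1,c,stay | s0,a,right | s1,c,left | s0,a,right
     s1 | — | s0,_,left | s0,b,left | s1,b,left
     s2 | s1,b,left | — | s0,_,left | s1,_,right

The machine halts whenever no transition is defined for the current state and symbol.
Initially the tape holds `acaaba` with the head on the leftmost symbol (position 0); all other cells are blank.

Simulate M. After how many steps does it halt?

state=s0 head=0 tape=_[a]caaba   (s0,a)→(s1,c,stay)
state=s1 head=0 tape=_[c]caaba   (s1,c)→(s0,b,left)
state=s0 head=-1 tape=[_]bcaaba   (s0,_)→(s0,a,right)
state=s0 head=0 tape=a[b]caaba   (s0,b)→(s0,a,right)
state=s0 head=1 tape=aa[c]aaba   (s0,c)→(s1,c,left)
state=s1 head=0 tape=a[a]caaba
M halts after 5 transitions.

5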